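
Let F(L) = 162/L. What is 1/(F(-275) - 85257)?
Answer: -275/23445837 ≈ -1.1729e-5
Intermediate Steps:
1/(F(-275) - 85257) = 1/(162/(-275) - 85257) = 1/(162*(-1/275) - 85257) = 1/(-162/275 - 85257) = 1/(-23445837/275) = -275/23445837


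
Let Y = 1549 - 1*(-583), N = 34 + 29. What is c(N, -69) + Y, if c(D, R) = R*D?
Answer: -2215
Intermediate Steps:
N = 63
Y = 2132 (Y = 1549 + 583 = 2132)
c(D, R) = D*R
c(N, -69) + Y = 63*(-69) + 2132 = -4347 + 2132 = -2215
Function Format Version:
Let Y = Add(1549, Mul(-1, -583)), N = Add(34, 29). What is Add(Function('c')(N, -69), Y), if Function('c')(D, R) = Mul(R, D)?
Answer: -2215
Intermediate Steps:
N = 63
Y = 2132 (Y = Add(1549, 583) = 2132)
Function('c')(D, R) = Mul(D, R)
Add(Function('c')(N, -69), Y) = Add(Mul(63, -69), 2132) = Add(-4347, 2132) = -2215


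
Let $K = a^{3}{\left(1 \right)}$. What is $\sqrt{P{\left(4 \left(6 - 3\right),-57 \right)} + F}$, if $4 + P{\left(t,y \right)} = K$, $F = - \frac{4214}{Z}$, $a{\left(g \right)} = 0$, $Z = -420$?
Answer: $\frac{\sqrt{5430}}{30} \approx 2.4563$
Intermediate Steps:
$F = \frac{301}{30}$ ($F = - \frac{4214}{-420} = \left(-4214\right) \left(- \frac{1}{420}\right) = \frac{301}{30} \approx 10.033$)
$K = 0$ ($K = 0^{3} = 0$)
$P{\left(t,y \right)} = -4$ ($P{\left(t,y \right)} = -4 + 0 = -4$)
$\sqrt{P{\left(4 \left(6 - 3\right),-57 \right)} + F} = \sqrt{-4 + \frac{301}{30}} = \sqrt{\frac{181}{30}} = \frac{\sqrt{5430}}{30}$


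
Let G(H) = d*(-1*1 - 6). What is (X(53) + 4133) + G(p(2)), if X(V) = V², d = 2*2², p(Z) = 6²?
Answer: 6886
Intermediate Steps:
p(Z) = 36
d = 8 (d = 2*4 = 8)
G(H) = -56 (G(H) = 8*(-1*1 - 6) = 8*(-1 - 6) = 8*(-7) = -56)
(X(53) + 4133) + G(p(2)) = (53² + 4133) - 56 = (2809 + 4133) - 56 = 6942 - 56 = 6886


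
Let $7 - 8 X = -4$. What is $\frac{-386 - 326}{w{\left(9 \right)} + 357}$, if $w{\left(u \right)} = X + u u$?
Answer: $- \frac{5696}{3515} \approx -1.6205$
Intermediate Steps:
$X = \frac{11}{8}$ ($X = \frac{7}{8} - - \frac{1}{2} = \frac{7}{8} + \frac{1}{2} = \frac{11}{8} \approx 1.375$)
$w{\left(u \right)} = \frac{11}{8} + u^{2}$ ($w{\left(u \right)} = \frac{11}{8} + u u = \frac{11}{8} + u^{2}$)
$\frac{-386 - 326}{w{\left(9 \right)} + 357} = \frac{-386 - 326}{\left(\frac{11}{8} + 9^{2}\right) + 357} = - \frac{712}{\left(\frac{11}{8} + 81\right) + 357} = - \frac{712}{\frac{659}{8} + 357} = - \frac{712}{\frac{3515}{8}} = \left(-712\right) \frac{8}{3515} = - \frac{5696}{3515}$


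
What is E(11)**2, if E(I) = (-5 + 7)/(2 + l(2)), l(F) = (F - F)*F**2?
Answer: 1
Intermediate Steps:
l(F) = 0 (l(F) = 0*F**2 = 0)
E(I) = 1 (E(I) = (-5 + 7)/(2 + 0) = 2/2 = 2*(1/2) = 1)
E(11)**2 = 1**2 = 1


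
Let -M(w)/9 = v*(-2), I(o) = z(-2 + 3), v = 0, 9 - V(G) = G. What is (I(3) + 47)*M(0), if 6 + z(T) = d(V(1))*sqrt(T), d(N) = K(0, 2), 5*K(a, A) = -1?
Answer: 0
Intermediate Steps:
V(G) = 9 - G
K(a, A) = -1/5 (K(a, A) = (1/5)*(-1) = -1/5)
d(N) = -1/5
z(T) = -6 - sqrt(T)/5
I(o) = -31/5 (I(o) = -6 - sqrt(-2 + 3)/5 = -6 - sqrt(1)/5 = -6 - 1/5*1 = -6 - 1/5 = -31/5)
M(w) = 0 (M(w) = -0*(-2) = -9*0 = 0)
(I(3) + 47)*M(0) = (-31/5 + 47)*0 = (204/5)*0 = 0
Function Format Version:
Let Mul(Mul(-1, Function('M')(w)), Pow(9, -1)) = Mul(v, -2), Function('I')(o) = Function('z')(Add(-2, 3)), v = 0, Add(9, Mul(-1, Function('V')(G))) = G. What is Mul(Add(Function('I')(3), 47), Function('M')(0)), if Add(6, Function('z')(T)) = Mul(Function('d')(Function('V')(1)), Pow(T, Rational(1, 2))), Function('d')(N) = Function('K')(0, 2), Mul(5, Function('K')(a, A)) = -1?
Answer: 0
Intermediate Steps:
Function('V')(G) = Add(9, Mul(-1, G))
Function('K')(a, A) = Rational(-1, 5) (Function('K')(a, A) = Mul(Rational(1, 5), -1) = Rational(-1, 5))
Function('d')(N) = Rational(-1, 5)
Function('z')(T) = Add(-6, Mul(Rational(-1, 5), Pow(T, Rational(1, 2))))
Function('I')(o) = Rational(-31, 5) (Function('I')(o) = Add(-6, Mul(Rational(-1, 5), Pow(Add(-2, 3), Rational(1, 2)))) = Add(-6, Mul(Rational(-1, 5), Pow(1, Rational(1, 2)))) = Add(-6, Mul(Rational(-1, 5), 1)) = Add(-6, Rational(-1, 5)) = Rational(-31, 5))
Function('M')(w) = 0 (Function('M')(w) = Mul(-9, Mul(0, -2)) = Mul(-9, 0) = 0)
Mul(Add(Function('I')(3), 47), Function('M')(0)) = Mul(Add(Rational(-31, 5), 47), 0) = Mul(Rational(204, 5), 0) = 0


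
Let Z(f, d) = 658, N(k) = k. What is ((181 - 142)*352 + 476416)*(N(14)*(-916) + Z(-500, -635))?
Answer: -5963091904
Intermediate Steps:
((181 - 142)*352 + 476416)*(N(14)*(-916) + Z(-500, -635)) = ((181 - 142)*352 + 476416)*(14*(-916) + 658) = (39*352 + 476416)*(-12824 + 658) = (13728 + 476416)*(-12166) = 490144*(-12166) = -5963091904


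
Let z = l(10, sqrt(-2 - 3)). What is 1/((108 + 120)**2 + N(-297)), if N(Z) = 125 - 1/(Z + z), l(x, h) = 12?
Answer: 285/14851066 ≈ 1.9191e-5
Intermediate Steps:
z = 12
N(Z) = 125 - 1/(12 + Z) (N(Z) = 125 - 1/(Z + 12) = 125 - 1/(12 + Z))
1/((108 + 120)**2 + N(-297)) = 1/((108 + 120)**2 + (1499 + 125*(-297))/(12 - 297)) = 1/(228**2 + (1499 - 37125)/(-285)) = 1/(51984 - 1/285*(-35626)) = 1/(51984 + 35626/285) = 1/(14851066/285) = 285/14851066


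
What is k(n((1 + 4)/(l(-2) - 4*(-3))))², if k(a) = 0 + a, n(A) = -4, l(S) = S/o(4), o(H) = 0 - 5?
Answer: 16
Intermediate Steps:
o(H) = -5
l(S) = -S/5 (l(S) = S/(-5) = S*(-⅕) = -S/5)
k(a) = a
k(n((1 + 4)/(l(-2) - 4*(-3))))² = (-4)² = 16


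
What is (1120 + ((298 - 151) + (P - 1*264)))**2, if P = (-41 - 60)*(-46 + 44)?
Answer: 1452025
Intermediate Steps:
P = 202 (P = -101*(-2) = 202)
(1120 + ((298 - 151) + (P - 1*264)))**2 = (1120 + ((298 - 151) + (202 - 1*264)))**2 = (1120 + (147 + (202 - 264)))**2 = (1120 + (147 - 62))**2 = (1120 + 85)**2 = 1205**2 = 1452025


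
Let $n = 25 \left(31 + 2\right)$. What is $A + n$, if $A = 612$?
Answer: $1437$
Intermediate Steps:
$n = 825$ ($n = 25 \cdot 33 = 825$)
$A + n = 612 + 825 = 1437$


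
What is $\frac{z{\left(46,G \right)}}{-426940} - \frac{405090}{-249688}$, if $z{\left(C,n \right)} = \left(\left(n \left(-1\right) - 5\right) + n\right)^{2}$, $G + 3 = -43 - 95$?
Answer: $\frac{1080893015}{666261217} \approx 1.6223$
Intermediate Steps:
$G = -141$ ($G = -3 - 138 = -141$)
$z{\left(C,n \right)} = 25$ ($z{\left(C,n \right)} = \left(\left(- n - 5\right) + n\right)^{2} = \left(\left(-5 - n\right) + n\right)^{2} = \left(-5\right)^{2} = 25$)
$\frac{z{\left(46,G \right)}}{-426940} - \frac{405090}{-249688} = \frac{25}{-426940} - \frac{405090}{-249688} = 25 \left(- \frac{1}{426940}\right) - - \frac{202545}{124844} = - \frac{5}{85388} + \frac{202545}{124844} = \frac{1080893015}{666261217}$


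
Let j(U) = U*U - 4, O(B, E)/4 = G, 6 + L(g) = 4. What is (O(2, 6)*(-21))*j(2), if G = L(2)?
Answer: 0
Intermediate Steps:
L(g) = -2 (L(g) = -6 + 4 = -2)
G = -2
O(B, E) = -8 (O(B, E) = 4*(-2) = -8)
j(U) = -4 + U² (j(U) = U² - 4 = -4 + U²)
(O(2, 6)*(-21))*j(2) = (-8*(-21))*(-4 + 2²) = 168*(-4 + 4) = 168*0 = 0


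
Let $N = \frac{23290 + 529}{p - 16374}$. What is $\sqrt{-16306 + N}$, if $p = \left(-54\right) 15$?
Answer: $\frac{i \sqrt{300962856102}}{4296} \approx 127.7 i$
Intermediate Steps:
$p = -810$
$N = - \frac{23819}{17184}$ ($N = \frac{23290 + 529}{-810 - 16374} = \frac{23819}{-17184} = 23819 \left(- \frac{1}{17184}\right) = - \frac{23819}{17184} \approx -1.3861$)
$\sqrt{-16306 + N} = \sqrt{-16306 - \frac{23819}{17184}} = \sqrt{- \frac{280226123}{17184}} = \frac{i \sqrt{300962856102}}{4296}$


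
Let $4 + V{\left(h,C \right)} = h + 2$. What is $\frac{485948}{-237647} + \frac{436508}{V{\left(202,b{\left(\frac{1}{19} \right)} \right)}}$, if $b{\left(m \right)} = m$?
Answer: $\frac{25909406769}{11882350} \approx 2180.5$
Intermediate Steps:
$V{\left(h,C \right)} = -2 + h$ ($V{\left(h,C \right)} = -4 + \left(h + 2\right) = -4 + \left(2 + h\right) = -2 + h$)
$\frac{485948}{-237647} + \frac{436508}{V{\left(202,b{\left(\frac{1}{19} \right)} \right)}} = \frac{485948}{-237647} + \frac{436508}{-2 + 202} = 485948 \left(- \frac{1}{237647}\right) + \frac{436508}{200} = - \frac{485948}{237647} + 436508 \cdot \frac{1}{200} = - \frac{485948}{237647} + \frac{109127}{50} = \frac{25909406769}{11882350}$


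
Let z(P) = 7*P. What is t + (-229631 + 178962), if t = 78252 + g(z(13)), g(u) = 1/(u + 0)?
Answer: 2510054/91 ≈ 27583.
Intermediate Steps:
g(u) = 1/u
t = 7120933/91 (t = 78252 + 1/(7*13) = 78252 + 1/91 = 7120933/91 ≈ 78252.)
t + (-229631 + 178962) = 7120933/91 + (-229631 + 178962) = 7120933/91 - 50669 = 2510054/91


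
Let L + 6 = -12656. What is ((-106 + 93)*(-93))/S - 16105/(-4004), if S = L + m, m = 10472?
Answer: 5071519/1461460 ≈ 3.4702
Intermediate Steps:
L = -12662 (L = -6 - 12656 = -12662)
S = -2190 (S = -12662 + 10472 = -2190)
((-106 + 93)*(-93))/S - 16105/(-4004) = ((-106 + 93)*(-93))/(-2190) - 16105/(-4004) = -13*(-93)*(-1/2190) - 16105*(-1/4004) = 1209*(-1/2190) + 16105/4004 = -403/730 + 16105/4004 = 5071519/1461460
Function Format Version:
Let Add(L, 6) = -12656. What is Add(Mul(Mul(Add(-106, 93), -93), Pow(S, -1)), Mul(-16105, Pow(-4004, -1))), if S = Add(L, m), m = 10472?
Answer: Rational(5071519, 1461460) ≈ 3.4702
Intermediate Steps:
L = -12662 (L = Add(-6, -12656) = -12662)
S = -2190 (S = Add(-12662, 10472) = -2190)
Add(Mul(Mul(Add(-106, 93), -93), Pow(S, -1)), Mul(-16105, Pow(-4004, -1))) = Add(Mul(Mul(Add(-106, 93), -93), Pow(-2190, -1)), Mul(-16105, Pow(-4004, -1))) = Add(Mul(Mul(-13, -93), Rational(-1, 2190)), Mul(-16105, Rational(-1, 4004))) = Add(Mul(1209, Rational(-1, 2190)), Rational(16105, 4004)) = Add(Rational(-403, 730), Rational(16105, 4004)) = Rational(5071519, 1461460)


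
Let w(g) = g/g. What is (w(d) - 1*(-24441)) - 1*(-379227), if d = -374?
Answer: 403669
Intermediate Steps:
w(g) = 1
(w(d) - 1*(-24441)) - 1*(-379227) = (1 - 1*(-24441)) - 1*(-379227) = (1 + 24441) + 379227 = 24442 + 379227 = 403669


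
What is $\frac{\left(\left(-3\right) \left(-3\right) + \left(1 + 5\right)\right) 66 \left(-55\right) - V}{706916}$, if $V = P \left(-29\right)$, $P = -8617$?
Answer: $- \frac{304343}{706916} \approx -0.43052$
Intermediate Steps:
$V = 249893$ ($V = \left(-8617\right) \left(-29\right) = 249893$)
$\frac{\left(\left(-3\right) \left(-3\right) + \left(1 + 5\right)\right) 66 \left(-55\right) - V}{706916} = \frac{\left(\left(-3\right) \left(-3\right) + \left(1 + 5\right)\right) 66 \left(-55\right) - 249893}{706916} = \left(\left(9 + 6\right) 66 \left(-55\right) - 249893\right) \frac{1}{706916} = \left(15 \cdot 66 \left(-55\right) - 249893\right) \frac{1}{706916} = \left(990 \left(-55\right) - 249893\right) \frac{1}{706916} = \left(-54450 - 249893\right) \frac{1}{706916} = \left(-304343\right) \frac{1}{706916} = - \frac{304343}{706916}$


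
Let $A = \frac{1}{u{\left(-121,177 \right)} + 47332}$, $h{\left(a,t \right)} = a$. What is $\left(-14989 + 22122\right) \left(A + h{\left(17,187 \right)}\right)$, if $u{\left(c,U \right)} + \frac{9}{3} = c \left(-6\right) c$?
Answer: $\frac{4913124804}{40517} \approx 1.2126 \cdot 10^{5}$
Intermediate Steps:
$u{\left(c,U \right)} = -3 - 6 c^{2}$ ($u{\left(c,U \right)} = -3 + c \left(-6\right) c = -3 + - 6 c c = -3 - 6 c^{2}$)
$A = - \frac{1}{40517}$ ($A = \frac{1}{\left(-3 - 6 \left(-121\right)^{2}\right) + 47332} = \frac{1}{\left(-3 - 87846\right) + 47332} = \frac{1}{-87849 + 47332} = \frac{1}{-40517} = - \frac{1}{40517} \approx -2.4681 \cdot 10^{-5}$)
$\left(-14989 + 22122\right) \left(A + h{\left(17,187 \right)}\right) = \left(-14989 + 22122\right) \left(- \frac{1}{40517} + 17\right) = 7133 \cdot \frac{688788}{40517} = \frac{4913124804}{40517}$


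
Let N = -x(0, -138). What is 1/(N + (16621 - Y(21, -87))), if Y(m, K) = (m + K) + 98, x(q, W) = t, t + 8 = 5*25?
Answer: 1/16472 ≈ 6.0709e-5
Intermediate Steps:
t = 117 (t = -8 + 5*25 = -8 + 125 = 117)
x(q, W) = 117
Y(m, K) = 98 + K + m (Y(m, K) = (K + m) + 98 = 98 + K + m)
N = -117 (N = -1*117 = -117)
1/(N + (16621 - Y(21, -87))) = 1/(-117 + (16621 - (98 - 87 + 21))) = 1/(-117 + (16621 - 1*32)) = 1/(-117 + (16621 - 32)) = 1/(-117 + 16589) = 1/16472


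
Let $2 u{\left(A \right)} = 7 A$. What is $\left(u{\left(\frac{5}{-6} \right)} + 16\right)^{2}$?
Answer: $\frac{24649}{144} \approx 171.17$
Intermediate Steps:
$u{\left(A \right)} = \frac{7 A}{2}$
$\left(u{\left(\frac{5}{-6} \right)} + 16\right)^{2} = \left(\frac{7 \frac{5}{-6}}{2} + 16\right)^{2} = \left(\frac{7 \cdot 5 \left(- \frac{1}{6}\right)}{2} + 16\right)^{2} = \left(\frac{7}{2} \left(- \frac{5}{6}\right) + 16\right)^{2} = \left(- \frac{35}{12} + 16\right)^{2} = \left(\frac{157}{12}\right)^{2} = \frac{24649}{144}$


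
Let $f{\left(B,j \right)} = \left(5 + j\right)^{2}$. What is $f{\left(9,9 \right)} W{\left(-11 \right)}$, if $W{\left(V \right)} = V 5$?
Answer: $-10780$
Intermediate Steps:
$W{\left(V \right)} = 5 V$
$f{\left(9,9 \right)} W{\left(-11 \right)} = \left(5 + 9\right)^{2} \cdot 5 \left(-11\right) = 14^{2} \left(-55\right) = 196 \left(-55\right) = -10780$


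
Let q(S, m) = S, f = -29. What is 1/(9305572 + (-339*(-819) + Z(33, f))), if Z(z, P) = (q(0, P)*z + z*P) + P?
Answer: 1/9582227 ≈ 1.0436e-7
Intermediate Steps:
Z(z, P) = P + P*z (Z(z, P) = (0*z + z*P) + P = (0 + P*z) + P = P*z + P = P + P*z)
1/(9305572 + (-339*(-819) + Z(33, f))) = 1/(9305572 + (-339*(-819) - 29*(1 + 33))) = 1/(9305572 + (277641 - 29*34)) = 1/(9305572 + (277641 - 986)) = 1/(9305572 + 276655) = 1/9582227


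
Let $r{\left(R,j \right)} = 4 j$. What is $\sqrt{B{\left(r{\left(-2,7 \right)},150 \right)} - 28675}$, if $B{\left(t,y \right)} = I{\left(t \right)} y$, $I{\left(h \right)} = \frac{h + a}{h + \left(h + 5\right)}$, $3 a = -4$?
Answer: $\frac{5 i \sqrt{4258227}}{61} \approx 169.14 i$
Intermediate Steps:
$a = - \frac{4}{3}$ ($a = \frac{1}{3} \left(-4\right) = - \frac{4}{3} \approx -1.3333$)
$I{\left(h \right)} = \frac{- \frac{4}{3} + h}{5 + 2 h}$ ($I{\left(h \right)} = \frac{h - \frac{4}{3}}{h + \left(h + 5\right)} = \frac{- \frac{4}{3} + h}{h + \left(5 + h\right)} = \frac{- \frac{4}{3} + h}{5 + 2 h}$)
$B{\left(t,y \right)} = \frac{y \left(-4 + 3 t\right)}{3 \left(5 + 2 t\right)}$ ($B{\left(t,y \right)} = \frac{-4 + 3 t}{3 \left(5 + 2 t\right)} y = \frac{y \left(-4 + 3 t\right)}{3 \left(5 + 2 t\right)}$)
$\sqrt{B{\left(r{\left(-2,7 \right)},150 \right)} - 28675} = \sqrt{\frac{1}{3} \cdot 150 \frac{1}{5 + 2 \cdot 4 \cdot 7} \left(-4 + 3 \cdot 4 \cdot 7\right) - 28675} = \sqrt{\frac{1}{3} \cdot 150 \frac{1}{5 + 2 \cdot 28} \left(-4 + 3 \cdot 28\right) - 28675} = \sqrt{\frac{1}{3} \cdot 150 \frac{1}{5 + 56} \left(-4 + 84\right) - 28675} = \sqrt{\frac{1}{3} \cdot 150 \cdot \frac{1}{61} \cdot 80 - 28675} = \sqrt{\frac{4000}{61} - 28675} = \sqrt{- \frac{1745175}{61}} = \frac{5 i \sqrt{4258227}}{61}$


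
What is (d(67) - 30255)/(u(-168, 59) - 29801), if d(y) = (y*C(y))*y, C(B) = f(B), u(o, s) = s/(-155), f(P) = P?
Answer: -20964370/2309607 ≈ -9.0770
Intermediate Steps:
u(o, s) = -s/155 (u(o, s) = s*(-1/155) = -s/155)
C(B) = B
d(y) = y³ (d(y) = (y*y)*y = y²*y = y³)
(d(67) - 30255)/(u(-168, 59) - 29801) = (67³ - 30255)/(-1/155*59 - 29801) = (300763 - 30255)/(-59/155 - 29801) = 270508/(-4619214/155) = 270508*(-155/4619214) = -20964370/2309607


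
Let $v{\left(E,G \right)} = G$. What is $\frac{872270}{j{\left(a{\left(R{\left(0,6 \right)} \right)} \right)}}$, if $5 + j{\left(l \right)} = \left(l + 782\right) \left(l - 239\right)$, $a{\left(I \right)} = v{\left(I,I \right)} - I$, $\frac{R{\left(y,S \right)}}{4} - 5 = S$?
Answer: $- \frac{872270}{186903} \approx -4.667$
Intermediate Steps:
$R{\left(y,S \right)} = 20 + 4 S$
$a{\left(I \right)} = 0$ ($a{\left(I \right)} = I - I = 0$)
$j{\left(l \right)} = -5 + \left(-239 + l\right) \left(782 + l\right)$ ($j{\left(l \right)} = -5 + \left(l + 782\right) \left(l - 239\right) = -5 + \left(782 + l\right) \left(-239 + l\right) = -5 + \left(-239 + l\right) \left(782 + l\right)$)
$\frac{872270}{j{\left(a{\left(R{\left(0,6 \right)} \right)} \right)}} = \frac{872270}{-186903 + 0^{2} + 543 \cdot 0} = \frac{872270}{-186903 + 0 + 0} = \frac{872270}{-186903} = 872270 \left(- \frac{1}{186903}\right) = - \frac{872270}{186903}$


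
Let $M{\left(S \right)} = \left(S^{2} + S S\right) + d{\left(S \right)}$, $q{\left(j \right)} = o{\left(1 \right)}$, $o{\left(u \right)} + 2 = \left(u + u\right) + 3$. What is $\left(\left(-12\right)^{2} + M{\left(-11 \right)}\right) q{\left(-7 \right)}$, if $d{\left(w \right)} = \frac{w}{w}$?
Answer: $1161$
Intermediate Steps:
$o{\left(u \right)} = 1 + 2 u$ ($o{\left(u \right)} = -2 + \left(\left(u + u\right) + 3\right) = -2 + \left(2 u + 3\right) = -2 + \left(3 + 2 u\right) = 1 + 2 u$)
$q{\left(j \right)} = 3$ ($q{\left(j \right)} = 1 + 2 \cdot 1 = 1 + 2 = 3$)
$d{\left(w \right)} = 1$
$M{\left(S \right)} = 1 + 2 S^{2}$ ($M{\left(S \right)} = \left(S^{2} + S S\right) + 1 = \left(S^{2} + S^{2}\right) + 1 = 2 S^{2} + 1 = 1 + 2 S^{2}$)
$\left(\left(-12\right)^{2} + M{\left(-11 \right)}\right) q{\left(-7 \right)} = \left(\left(-12\right)^{2} + \left(1 + 2 \left(-11\right)^{2}\right)\right) 3 = \left(144 + \left(1 + 2 \cdot 121\right)\right) 3 = \left(144 + \left(1 + 242\right)\right) 3 = \left(144 + 243\right) 3 = 387 \cdot 3 = 1161$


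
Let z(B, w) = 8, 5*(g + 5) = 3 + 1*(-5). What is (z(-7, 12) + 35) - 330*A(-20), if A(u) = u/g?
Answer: -10613/9 ≈ -1179.2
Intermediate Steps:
g = -27/5 (g = -5 + (3 + 1*(-5))/5 = -5 + (3 - 5)/5 = -5 + (⅕)*(-2) = -5 - ⅖ = -27/5 ≈ -5.4000)
A(u) = -5*u/27 (A(u) = u/(-27/5) = u*(-5/27) = -5*u/27)
(z(-7, 12) + 35) - 330*A(-20) = (8 + 35) - (-550)*(-20)/9 = 43 - 330*100/27 = 43 - 11000/9 = -10613/9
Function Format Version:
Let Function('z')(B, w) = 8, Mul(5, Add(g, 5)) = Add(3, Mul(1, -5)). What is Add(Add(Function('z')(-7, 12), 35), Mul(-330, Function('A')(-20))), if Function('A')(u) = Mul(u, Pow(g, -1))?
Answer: Rational(-10613, 9) ≈ -1179.2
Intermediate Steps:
g = Rational(-27, 5) (g = Add(-5, Mul(Rational(1, 5), Add(3, Mul(1, -5)))) = Add(-5, Mul(Rational(1, 5), Add(3, -5))) = Add(-5, Mul(Rational(1, 5), -2)) = Add(-5, Rational(-2, 5)) = Rational(-27, 5) ≈ -5.4000)
Function('A')(u) = Mul(Rational(-5, 27), u) (Function('A')(u) = Mul(u, Pow(Rational(-27, 5), -1)) = Mul(u, Rational(-5, 27)) = Mul(Rational(-5, 27), u))
Add(Add(Function('z')(-7, 12), 35), Mul(-330, Function('A')(-20))) = Add(Add(8, 35), Mul(-330, Mul(Rational(-5, 27), -20))) = Add(43, Mul(-330, Rational(100, 27))) = Add(43, Rational(-11000, 9)) = Rational(-10613, 9)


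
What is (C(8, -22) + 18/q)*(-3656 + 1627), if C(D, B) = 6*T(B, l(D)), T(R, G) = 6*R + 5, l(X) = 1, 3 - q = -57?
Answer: 15454893/10 ≈ 1.5455e+6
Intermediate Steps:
q = 60 (q = 3 - 1*(-57) = 3 + 57 = 60)
T(R, G) = 5 + 6*R
C(D, B) = 30 + 36*B (C(D, B) = 6*(5 + 6*B) = 30 + 36*B)
(C(8, -22) + 18/q)*(-3656 + 1627) = ((30 + 36*(-22)) + 18/60)*(-3656 + 1627) = ((30 - 792) + 18*(1/60))*(-2029) = (-762 + 3/10)*(-2029) = -7617/10*(-2029) = 15454893/10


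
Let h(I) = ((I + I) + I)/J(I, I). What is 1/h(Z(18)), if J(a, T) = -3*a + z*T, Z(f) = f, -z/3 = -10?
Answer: 9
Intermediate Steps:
z = 30 (z = -3*(-10) = 30)
J(a, T) = -3*a + 30*T
h(I) = ⅑ (h(I) = ((I + I) + I)/(-3*I + 30*I) = (2*I + I)/((27*I)) = (3*I)*(1/(27*I)) = ⅑)
1/h(Z(18)) = 1/(⅑) = 9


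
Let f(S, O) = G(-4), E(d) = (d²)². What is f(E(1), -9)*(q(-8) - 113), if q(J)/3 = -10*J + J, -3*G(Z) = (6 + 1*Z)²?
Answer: -412/3 ≈ -137.33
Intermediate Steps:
G(Z) = -(6 + Z)²/3 (G(Z) = -(6 + 1*Z)²/3 = -(6 + Z)²/3)
E(d) = d⁴
f(S, O) = -4/3 (f(S, O) = -(6 - 4)²/3 = -⅓*2² = -⅓*4 = -4/3)
q(J) = -27*J (q(J) = 3*(-10*J + J) = 3*(-9*J) = -27*J)
f(E(1), -9)*(q(-8) - 113) = -4*(-27*(-8) - 113)/3 = -4*(216 - 113)/3 = -4/3*103 = -412/3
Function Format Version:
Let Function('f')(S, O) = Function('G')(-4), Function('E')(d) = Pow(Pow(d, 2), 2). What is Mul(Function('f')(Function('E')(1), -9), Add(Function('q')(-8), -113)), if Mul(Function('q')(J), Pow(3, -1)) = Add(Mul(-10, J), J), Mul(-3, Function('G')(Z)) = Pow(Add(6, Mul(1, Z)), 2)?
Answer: Rational(-412, 3) ≈ -137.33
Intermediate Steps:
Function('G')(Z) = Mul(Rational(-1, 3), Pow(Add(6, Z), 2)) (Function('G')(Z) = Mul(Rational(-1, 3), Pow(Add(6, Mul(1, Z)), 2)) = Mul(Rational(-1, 3), Pow(Add(6, Z), 2)))
Function('E')(d) = Pow(d, 4)
Function('f')(S, O) = Rational(-4, 3) (Function('f')(S, O) = Mul(Rational(-1, 3), Pow(Add(6, -4), 2)) = Mul(Rational(-1, 3), Pow(2, 2)) = Mul(Rational(-1, 3), 4) = Rational(-4, 3))
Function('q')(J) = Mul(-27, J) (Function('q')(J) = Mul(3, Add(Mul(-10, J), J)) = Mul(3, Mul(-9, J)) = Mul(-27, J))
Mul(Function('f')(Function('E')(1), -9), Add(Function('q')(-8), -113)) = Mul(Rational(-4, 3), Add(Mul(-27, -8), -113)) = Mul(Rational(-4, 3), Add(216, -113)) = Mul(Rational(-4, 3), 103) = Rational(-412, 3)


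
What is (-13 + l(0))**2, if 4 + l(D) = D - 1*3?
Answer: 400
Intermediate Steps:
l(D) = -7 + D (l(D) = -4 + (D - 1*3) = -4 + (D - 3) = -4 + (-3 + D) = -7 + D)
(-13 + l(0))**2 = (-13 + (-7 + 0))**2 = (-13 - 7)**2 = (-20)**2 = 400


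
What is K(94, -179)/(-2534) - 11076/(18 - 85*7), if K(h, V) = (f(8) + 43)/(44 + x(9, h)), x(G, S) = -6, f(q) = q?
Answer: 1066500765/55560484 ≈ 19.195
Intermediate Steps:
K(h, V) = 51/38 (K(h, V) = (8 + 43)/(44 - 6) = 51/38)
K(94, -179)/(-2534) - 11076/(18 - 85*7) = (51/38)/(-2534) - 11076/(18 - 85*7) = (51/38)*(-1/2534) - 11076/(18 - 595) = -51/96292 - 11076/(-577) = -51/96292 - 11076*(-1/577) = -51/96292 + 11076/577 = 1066500765/55560484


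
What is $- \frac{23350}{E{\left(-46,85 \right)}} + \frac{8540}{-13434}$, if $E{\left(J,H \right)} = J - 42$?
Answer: $\frac{78233095}{295548} \approx 264.71$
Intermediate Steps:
$E{\left(J,H \right)} = -42 + J$ ($E{\left(J,H \right)} = J - 42 = -42 + J$)
$- \frac{23350}{E{\left(-46,85 \right)}} + \frac{8540}{-13434} = - \frac{23350}{-42 - 46} + \frac{8540}{-13434} = - \frac{23350}{-88} + 8540 \left(- \frac{1}{13434}\right) = \left(-23350\right) \left(- \frac{1}{88}\right) - \frac{4270}{6717} = \frac{11675}{44} - \frac{4270}{6717} = \frac{78233095}{295548}$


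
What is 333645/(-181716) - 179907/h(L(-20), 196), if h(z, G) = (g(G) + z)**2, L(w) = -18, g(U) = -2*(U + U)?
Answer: -5151953729/2435009543 ≈ -2.1158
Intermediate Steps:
g(U) = -4*U
h(z, G) = (z - 4*G)**2 (h(z, G) = (-4*G + z)**2 = (z - 4*G)**2)
333645/(-181716) - 179907/h(L(-20), 196) = 333645/(-181716) - 179907/(-1*(-18) + 4*196)**2 = 333645*(-1/181716) - 179907/(18 + 784)**2 = -111215/60572 - 179907/(802**2) = -111215/60572 - 179907/643204 = -5151953729/2435009543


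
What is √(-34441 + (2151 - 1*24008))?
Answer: I*√56298 ≈ 237.27*I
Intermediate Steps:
√(-34441 + (2151 - 1*24008)) = √(-34441 + (2151 - 24008)) = √(-34441 - 21857) = √(-56298) = I*√56298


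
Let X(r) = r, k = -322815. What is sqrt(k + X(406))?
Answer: I*sqrt(322409) ≈ 567.81*I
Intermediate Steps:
sqrt(k + X(406)) = sqrt(-322815 + 406) = sqrt(-322409) = I*sqrt(322409)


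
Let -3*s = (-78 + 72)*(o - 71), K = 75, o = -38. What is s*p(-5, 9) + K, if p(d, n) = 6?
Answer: -1233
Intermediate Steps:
s = -218 (s = -(-78 + 72)*(-38 - 71)/3 = -(-2)*(-109) = -⅓*654 = -218)
s*p(-5, 9) + K = -218*6 + 75 = -1308 + 75 = -1233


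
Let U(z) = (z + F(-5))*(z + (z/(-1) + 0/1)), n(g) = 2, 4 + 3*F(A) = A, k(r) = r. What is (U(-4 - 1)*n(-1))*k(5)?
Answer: 0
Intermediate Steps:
F(A) = -4/3 + A/3
U(z) = 0 (U(z) = (z + (-4/3 + (⅓)*(-5)))*(z + (z/(-1) + 0/1)) = (z + (-4/3 - 5/3))*(z + (z*(-1) + 0*1)) = (z - 3)*(z + (-z + 0)) = (-3 + z)*(z - z) = (-3 + z)*0 = 0)
(U(-4 - 1)*n(-1))*k(5) = (0*2)*5 = 0*5 = 0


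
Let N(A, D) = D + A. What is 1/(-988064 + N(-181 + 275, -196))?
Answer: -1/988166 ≈ -1.0120e-6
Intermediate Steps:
N(A, D) = A + D
1/(-988064 + N(-181 + 275, -196)) = 1/(-988064 + ((-181 + 275) - 196)) = 1/(-988064 + (94 - 196)) = 1/(-988064 - 102) = 1/(-988166) = -1/988166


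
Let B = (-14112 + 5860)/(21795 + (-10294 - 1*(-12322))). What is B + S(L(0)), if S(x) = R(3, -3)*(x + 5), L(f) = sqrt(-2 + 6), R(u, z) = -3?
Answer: -508535/23823 ≈ -21.346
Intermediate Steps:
L(f) = 2 (L(f) = sqrt(4) = 2)
S(x) = -15 - 3*x (S(x) = -3*(x + 5) = -3*(5 + x) = -15 - 3*x)
B = -8252/23823 (B = -8252/(21795 + (-10294 + 12322)) = -8252/(21795 + 2028) = -8252/23823 ≈ -0.34639)
B + S(L(0)) = -8252/23823 + (-15 - 3*2) = -8252/23823 + (-15 - 6) = -8252/23823 - 21 = -508535/23823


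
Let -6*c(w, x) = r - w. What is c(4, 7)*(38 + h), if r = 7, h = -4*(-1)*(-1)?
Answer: -17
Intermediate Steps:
h = -4 (h = 4*(-1) = -4)
c(w, x) = -7/6 + w/6 (c(w, x) = -(7 - w)/6 = -7/6 + w/6)
c(4, 7)*(38 + h) = (-7/6 + (1/6)*4)*(38 - 4) = (-7/6 + 2/3)*34 = -1/2*34 = -17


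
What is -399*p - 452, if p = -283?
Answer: 112465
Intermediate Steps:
-399*p - 452 = -399*(-283) - 452 = 112917 - 452 = 112465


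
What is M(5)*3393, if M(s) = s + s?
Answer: 33930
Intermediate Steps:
M(s) = 2*s
M(5)*3393 = (2*5)*3393 = 10*3393 = 33930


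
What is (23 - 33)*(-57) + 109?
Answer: 679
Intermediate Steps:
(23 - 33)*(-57) + 109 = -10*(-57) + 109 = 570 + 109 = 679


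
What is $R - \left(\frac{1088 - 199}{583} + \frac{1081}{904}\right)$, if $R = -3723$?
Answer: $- \frac{1963574015}{527032} \approx -3725.7$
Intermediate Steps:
$R - \left(\frac{1088 - 199}{583} + \frac{1081}{904}\right) = -3723 - \left(\frac{1088 - 199}{583} + \frac{1081}{904}\right) = -3723 - \left(889 \cdot \frac{1}{583} + 1081 \cdot \frac{1}{904}\right) = -3723 - \left(\frac{889}{583} + \frac{1081}{904}\right) = -3723 - \frac{1433879}{527032} = - \frac{1963574015}{527032}$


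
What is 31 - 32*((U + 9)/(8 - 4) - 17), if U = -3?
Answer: 527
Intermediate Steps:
31 - 32*((U + 9)/(8 - 4) - 17) = 31 - 32*((-3 + 9)/(8 - 4) - 17) = 31 - 32*(6/4 - 17) = 31 - 32*(6*(¼) - 17) = 31 - 32*(3/2 - 17) = 31 - 32*(-31/2) = 31 + 496 = 527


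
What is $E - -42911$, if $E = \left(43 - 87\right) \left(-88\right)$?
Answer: $46783$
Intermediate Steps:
$E = 3872$ ($E = \left(-44\right) \left(-88\right) = 3872$)
$E - -42911 = 3872 - -42911 = 3872 + 42911 = 46783$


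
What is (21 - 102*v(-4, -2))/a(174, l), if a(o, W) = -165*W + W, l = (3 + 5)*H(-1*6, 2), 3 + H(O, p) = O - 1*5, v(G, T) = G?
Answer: 429/18368 ≈ 0.023356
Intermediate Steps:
H(O, p) = -8 + O (H(O, p) = -3 + (O - 1*5) = -3 + (O - 5) = -3 + (-5 + O) = -8 + O)
l = -112 (l = (3 + 5)*(-8 - 1*6) = 8*(-8 - 6) = 8*(-14) = -112)
a(o, W) = -164*W
(21 - 102*v(-4, -2))/a(174, l) = (21 - 102*(-4))/((-164*(-112))) = (21 + 408)/18368 = 429*(1/18368) = 429/18368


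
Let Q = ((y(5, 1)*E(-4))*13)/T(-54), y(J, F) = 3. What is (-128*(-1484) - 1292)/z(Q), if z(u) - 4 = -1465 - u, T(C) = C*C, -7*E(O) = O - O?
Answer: -188660/1461 ≈ -129.13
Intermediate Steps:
E(O) = 0 (E(O) = -(O - O)/7 = -⅐*0 = 0)
T(C) = C²
Q = 0 (Q = ((3*0)*13)/((-54)²) = (0*13)/2916 = 0*(1/2916) = 0)
z(u) = -1461 - u (z(u) = 4 + (-1465 - u) = -1461 - u)
(-128*(-1484) - 1292)/z(Q) = (-128*(-1484) - 1292)/(-1461 - 1*0) = (189952 - 1292)/(-1461 + 0) = 188660/(-1461) = 188660*(-1/1461) = -188660/1461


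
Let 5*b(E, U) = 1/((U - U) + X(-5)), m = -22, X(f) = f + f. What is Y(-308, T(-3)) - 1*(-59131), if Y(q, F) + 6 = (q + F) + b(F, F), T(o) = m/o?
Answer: 8823647/150 ≈ 58824.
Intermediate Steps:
X(f) = 2*f
T(o) = -22/o
b(E, U) = -1/50 (b(E, U) = 1/(5*((U - U) + 2*(-5))) = 1/(5*(0 - 10)) = (1/5)/(-10) = (1/5)*(-1/10) = -1/50)
Y(q, F) = -301/50 + F + q (Y(q, F) = -6 + ((q + F) - 1/50) = -6 + ((F + q) - 1/50) = -6 + (-1/50 + F + q) = -301/50 + F + q)
Y(-308, T(-3)) - 1*(-59131) = (-301/50 - 22/(-3) - 308) - 1*(-59131) = (-301/50 - 22*(-1/3) - 308) + 59131 = (-301/50 + 22/3 - 308) + 59131 = -46003/150 + 59131 = 8823647/150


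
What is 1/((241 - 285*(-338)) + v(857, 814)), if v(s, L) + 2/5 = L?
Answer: 5/486923 ≈ 1.0269e-5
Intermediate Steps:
v(s, L) = -⅖ + L
1/((241 - 285*(-338)) + v(857, 814)) = 1/((241 - 285*(-338)) + (-⅖ + 814)) = 1/((241 + 96330) + 4068/5) = 1/(96571 + 4068/5) = 1/(486923/5) = 5/486923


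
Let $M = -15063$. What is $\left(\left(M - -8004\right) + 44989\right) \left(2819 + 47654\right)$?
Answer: $1914440890$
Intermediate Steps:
$\left(\left(M - -8004\right) + 44989\right) \left(2819 + 47654\right) = \left(\left(-15063 - -8004\right) + 44989\right) \left(2819 + 47654\right) = \left(\left(-15063 + 8004\right) + 44989\right) 50473 = \left(-7059 + 44989\right) 50473 = 37930 \cdot 50473 = 1914440890$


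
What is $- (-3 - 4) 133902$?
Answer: $937314$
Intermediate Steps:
$- (-3 - 4) 133902 = \left(-1\right) \left(-7\right) 133902 = 7 \cdot 133902 = 937314$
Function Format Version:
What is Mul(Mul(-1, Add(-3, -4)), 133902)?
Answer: 937314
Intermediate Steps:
Mul(Mul(-1, Add(-3, -4)), 133902) = Mul(Mul(-1, -7), 133902) = Mul(7, 133902) = 937314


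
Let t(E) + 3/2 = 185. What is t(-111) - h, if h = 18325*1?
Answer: -36283/2 ≈ -18142.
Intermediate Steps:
t(E) = 367/2 (t(E) = -3/2 + 185 = 367/2)
h = 18325
t(-111) - h = 367/2 - 1*18325 = 367/2 - 18325 = -36283/2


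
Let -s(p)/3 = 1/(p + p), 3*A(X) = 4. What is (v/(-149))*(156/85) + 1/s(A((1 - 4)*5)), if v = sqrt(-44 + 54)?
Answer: -8/9 - 156*sqrt(10)/12665 ≈ -0.92784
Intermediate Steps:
A(X) = 4/3 (A(X) = (1/3)*4 = 4/3)
v = sqrt(10) ≈ 3.1623
s(p) = -3/(2*p) (s(p) = -3/(p + p) = -3*1/(2*p) = -3/(2*p))
(v/(-149))*(156/85) + 1/s(A((1 - 4)*5)) = (sqrt(10)/(-149))*(156/85) + 1/(-3/(2*4/3)) = (sqrt(10)*(-1/149))*(156*(1/85)) + 1/(-3/2*3/4) = -sqrt(10)/149*(156/85) + 1/(-9/8) = -156*sqrt(10)/12665 - 8/9 = -8/9 - 156*sqrt(10)/12665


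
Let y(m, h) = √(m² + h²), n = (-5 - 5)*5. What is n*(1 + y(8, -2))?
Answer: -50 - 100*√17 ≈ -462.31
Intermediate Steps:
n = -50 (n = -10*5 = -50)
y(m, h) = √(h² + m²)
n*(1 + y(8, -2)) = -50*(1 + √((-2)² + 8²)) = -50*(1 + √(4 + 64)) = -50*(1 + √68) = -50*(1 + 2*√17) = -50 - 100*√17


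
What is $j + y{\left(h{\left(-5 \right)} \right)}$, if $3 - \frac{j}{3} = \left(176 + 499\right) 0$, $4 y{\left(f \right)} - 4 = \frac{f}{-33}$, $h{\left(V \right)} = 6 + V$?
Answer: $\frac{1319}{132} \approx 9.9924$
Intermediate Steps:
$y{\left(f \right)} = 1 - \frac{f}{132}$ ($y{\left(f \right)} = 1 + \frac{f \frac{1}{-33}}{4} = 1 + \frac{f \left(- \frac{1}{33}\right)}{4} = 1 + \frac{\left(- \frac{1}{33}\right) f}{4} = 1 - \frac{f}{132}$)
$j = 9$ ($j = 9 - 3 \left(176 + 499\right) 0 = 9 - 3 \cdot 675 \cdot 0 = 9 - 0 = 9 + 0 = 9$)
$j + y{\left(h{\left(-5 \right)} \right)} = 9 + \left(1 - \frac{6 - 5}{132}\right) = 9 + \left(1 - \frac{1}{132}\right) = 9 + \frac{131}{132} = \frac{1319}{132}$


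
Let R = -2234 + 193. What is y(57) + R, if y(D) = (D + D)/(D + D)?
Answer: -2040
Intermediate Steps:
R = -2041
y(D) = 1 (y(D) = (2*D)/((2*D)) = (2*D)*(1/(2*D)) = 1)
y(57) + R = 1 - 2041 = -2040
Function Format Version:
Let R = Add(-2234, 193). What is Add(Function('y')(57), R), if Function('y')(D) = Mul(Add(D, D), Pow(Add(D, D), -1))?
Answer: -2040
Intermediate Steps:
R = -2041
Function('y')(D) = 1 (Function('y')(D) = Mul(Mul(2, D), Pow(Mul(2, D), -1)) = Mul(Mul(2, D), Mul(Rational(1, 2), Pow(D, -1))) = 1)
Add(Function('y')(57), R) = Add(1, -2041) = -2040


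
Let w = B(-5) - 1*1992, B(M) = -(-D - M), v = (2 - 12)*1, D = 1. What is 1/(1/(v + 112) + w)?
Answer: -102/203591 ≈ -0.00050100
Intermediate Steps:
v = -10 (v = -10*1 = -10)
B(M) = 1 + M (B(M) = -(-1*1 - M) = -(-1 - M) = 1 + M)
w = -1996 (w = (1 - 5) - 1*1992 = -4 - 1992 = -1996)
1/(1/(v + 112) + w) = 1/(1/(-10 + 112) - 1996) = 1/(1/102 - 1996) = 1/(-203591/102) = -102/203591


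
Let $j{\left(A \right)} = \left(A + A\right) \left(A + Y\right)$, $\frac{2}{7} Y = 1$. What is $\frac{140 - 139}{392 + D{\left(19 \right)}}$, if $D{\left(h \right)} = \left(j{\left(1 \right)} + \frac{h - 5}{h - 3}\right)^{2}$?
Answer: $\frac{64}{31329} \approx 0.0020428$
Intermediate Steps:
$Y = \frac{7}{2}$ ($Y = \frac{7}{2} \cdot 1 = \frac{7}{2} \approx 3.5$)
$j{\left(A \right)} = 2 A \left(\frac{7}{2} + A\right)$ ($j{\left(A \right)} = \left(A + A\right) \left(A + \frac{7}{2}\right) = 2 A \left(\frac{7}{2} + A\right)$)
$D{\left(h \right)} = \left(9 + \frac{-5 + h}{-3 + h}\right)^{2}$ ($D{\left(h \right)} = \left(1 \left(7 + 2 \cdot 1\right) + \frac{h - 5}{h - 3}\right)^{2} = \left(1 \left(7 + 2\right) + \frac{-5 + h}{-3 + h}\right)^{2} = \left(1 \cdot 9 + \frac{-5 + h}{-3 + h}\right)^{2} = \left(9 + \frac{-5 + h}{-3 + h}\right)^{2}$)
$\frac{140 - 139}{392 + D{\left(19 \right)}} = \frac{140 - 139}{392 + \frac{4 \left(16 - 95\right)^{2}}{\left(-3 + 19\right)^{2}}} = 1 \frac{1}{392 + \frac{4 \left(16 - 95\right)^{2}}{256}} = 1 \frac{1}{392 + 4 \cdot \frac{1}{256} \left(-79\right)^{2}} = 1 \frac{1}{392 + 4 \cdot \frac{1}{256} \cdot 6241} = 1 \frac{1}{392 + \frac{6241}{64}} = 1 \frac{1}{\frac{31329}{64}} = 1 \cdot \frac{64}{31329} = \frac{64}{31329}$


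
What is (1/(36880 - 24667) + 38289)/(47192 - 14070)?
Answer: 233811779/202259493 ≈ 1.1560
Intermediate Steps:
(1/(36880 - 24667) + 38289)/(47192 - 14070) = (1/12213 + 38289)/33122 = (1/12213 + 38289)*(1/33122) = (467623558/12213)*(1/33122) = 233811779/202259493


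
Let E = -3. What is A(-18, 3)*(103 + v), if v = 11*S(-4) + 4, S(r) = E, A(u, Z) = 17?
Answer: 1258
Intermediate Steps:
S(r) = -3
v = -29 (v = 11*(-3) + 4 = -33 + 4 = -29)
A(-18, 3)*(103 + v) = 17*(103 - 29) = 17*74 = 1258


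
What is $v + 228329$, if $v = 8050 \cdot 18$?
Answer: $373229$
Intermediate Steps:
$v = 144900$
$v + 228329 = 144900 + 228329 = 373229$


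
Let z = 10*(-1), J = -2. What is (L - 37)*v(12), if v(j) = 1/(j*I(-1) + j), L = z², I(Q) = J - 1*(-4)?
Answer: 7/4 ≈ 1.7500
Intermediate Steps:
I(Q) = 2 (I(Q) = -2 - 1*(-4) = -2 + 4 = 2)
z = -10
L = 100 (L = (-10)² = 100)
v(j) = 1/(3*j) (v(j) = 1/(j*2 + j) = 1/(2*j + j) = 1/(3*j))
(L - 37)*v(12) = (100 - 37)*((⅓)/12) = 63*((⅓)*(1/12)) = 63*(1/36) = 7/4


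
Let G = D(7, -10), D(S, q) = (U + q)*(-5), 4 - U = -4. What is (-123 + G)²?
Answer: 12769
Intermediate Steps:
U = 8 (U = 4 - 1*(-4) = 4 + 4 = 8)
D(S, q) = -40 - 5*q (D(S, q) = (8 + q)*(-5) = -40 - 5*q)
G = 10 (G = -40 - 5*(-10) = -40 + 50 = 10)
(-123 + G)² = (-123 + 10)² = (-113)² = 12769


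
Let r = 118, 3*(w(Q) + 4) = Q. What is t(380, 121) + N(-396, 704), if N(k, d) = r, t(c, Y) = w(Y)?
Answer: 463/3 ≈ 154.33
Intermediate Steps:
w(Q) = -4 + Q/3
t(c, Y) = -4 + Y/3
N(k, d) = 118
t(380, 121) + N(-396, 704) = (-4 + (1/3)*121) + 118 = (-4 + 121/3) + 118 = 109/3 + 118 = 463/3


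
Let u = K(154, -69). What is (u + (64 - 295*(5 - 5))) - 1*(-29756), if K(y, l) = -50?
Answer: 29770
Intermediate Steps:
u = -50
(u + (64 - 295*(5 - 5))) - 1*(-29756) = (-50 + (64 - 295*(5 - 5))) - 1*(-29756) = (-50 + (64 - 295*0)) + 29756 = (-50 + (64 - 59*0)) + 29756 = (-50 + (64 + 0)) + 29756 = (-50 + 64) + 29756 = 14 + 29756 = 29770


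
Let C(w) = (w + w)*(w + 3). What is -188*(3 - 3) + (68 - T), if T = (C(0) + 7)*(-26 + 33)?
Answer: 19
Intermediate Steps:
C(w) = 2*w*(3 + w) (C(w) = (2*w)*(3 + w) = 2*w*(3 + w))
T = 49 (T = (2*0*(3 + 0) + 7)*(-26 + 33) = (2*0*3 + 7)*7 = (0 + 7)*7 = 7*7 = 49)
-188*(3 - 3) + (68 - T) = -188*(3 - 3) + (68 - 1*49) = -188*0 + (68 - 49) = -47*0 + 19 = 0 + 19 = 19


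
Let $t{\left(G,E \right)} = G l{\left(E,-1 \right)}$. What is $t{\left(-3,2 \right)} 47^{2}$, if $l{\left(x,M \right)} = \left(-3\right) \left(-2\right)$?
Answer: $-39762$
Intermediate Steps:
$l{\left(x,M \right)} = 6$
$t{\left(G,E \right)} = 6 G$ ($t{\left(G,E \right)} = G 6 = 6 G$)
$t{\left(-3,2 \right)} 47^{2} = 6 \left(-3\right) 47^{2} = \left(-18\right) 2209 = -39762$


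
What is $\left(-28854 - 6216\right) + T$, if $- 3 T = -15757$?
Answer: $- \frac{89453}{3} \approx -29818.0$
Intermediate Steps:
$T = \frac{15757}{3}$ ($T = \left(- \frac{1}{3}\right) \left(-15757\right) = \frac{15757}{3} \approx 5252.3$)
$\left(-28854 - 6216\right) + T = \left(-28854 - 6216\right) + \frac{15757}{3} = -35070 + \frac{15757}{3} = - \frac{89453}{3}$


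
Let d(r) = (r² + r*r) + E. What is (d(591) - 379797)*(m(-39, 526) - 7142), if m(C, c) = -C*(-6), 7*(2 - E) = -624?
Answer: -16463180368/7 ≈ -2.3519e+9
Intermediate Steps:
E = 638/7 (E = 2 - ⅐*(-624) = 2 + 624/7 = 638/7 ≈ 91.143)
d(r) = 638/7 + 2*r² (d(r) = (r² + r*r) + 638/7 = (r² + r²) + 638/7 = 2*r² + 638/7 = 638/7 + 2*r²)
m(C, c) = 6*C
(d(591) - 379797)*(m(-39, 526) - 7142) = ((638/7 + 2*591²) - 379797)*(6*(-39) - 7142) = ((638/7 + 2*349281) - 379797)*(-234 - 7142) = ((638/7 + 698562) - 379797)*(-7376) = (4890572/7 - 379797)*(-7376) = (2231993/7)*(-7376) = -16463180368/7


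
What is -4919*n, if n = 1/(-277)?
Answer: 4919/277 ≈ 17.758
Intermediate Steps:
n = -1/277 ≈ -0.0036101
-4919*n = -4919*(-1/277) = 4919/277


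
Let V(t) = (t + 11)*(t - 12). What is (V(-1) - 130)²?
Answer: 67600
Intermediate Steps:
V(t) = (-12 + t)*(11 + t) (V(t) = (11 + t)*(-12 + t) = (-12 + t)*(11 + t))
(V(-1) - 130)² = ((-132 + (-1)² - 1*(-1)) - 130)² = ((-132 + 1 + 1) - 130)² = (-130 - 130)² = (-260)² = 67600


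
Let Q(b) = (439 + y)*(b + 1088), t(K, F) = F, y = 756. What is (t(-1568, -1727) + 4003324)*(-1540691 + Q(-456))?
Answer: -3143058365247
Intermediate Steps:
Q(b) = 1300160 + 1195*b (Q(b) = (439 + 756)*(b + 1088) = 1195*(1088 + b) = 1300160 + 1195*b)
(t(-1568, -1727) + 4003324)*(-1540691 + Q(-456)) = (-1727 + 4003324)*(-1540691 + (1300160 + 1195*(-456))) = 4001597*(-1540691 + (1300160 - 544920)) = 4001597*(-1540691 + 755240) = 4001597*(-785451) = -3143058365247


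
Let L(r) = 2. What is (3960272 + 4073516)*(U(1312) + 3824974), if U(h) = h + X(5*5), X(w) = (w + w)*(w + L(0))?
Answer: 30750416165168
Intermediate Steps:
X(w) = 2*w*(2 + w) (X(w) = (w + w)*(w + 2) = (2*w)*(2 + w) = 2*w*(2 + w))
U(h) = 1350 + h (U(h) = h + 2*(5*5)*(2 + 5*5) = h + 2*25*(2 + 25) = h + 2*25*27 = h + 1350 = 1350 + h)
(3960272 + 4073516)*(U(1312) + 3824974) = (3960272 + 4073516)*((1350 + 1312) + 3824974) = 8033788*(2662 + 3824974) = 8033788*3827636 = 30750416165168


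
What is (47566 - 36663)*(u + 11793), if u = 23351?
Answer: 383175032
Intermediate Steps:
(47566 - 36663)*(u + 11793) = (47566 - 36663)*(23351 + 11793) = 10903*35144 = 383175032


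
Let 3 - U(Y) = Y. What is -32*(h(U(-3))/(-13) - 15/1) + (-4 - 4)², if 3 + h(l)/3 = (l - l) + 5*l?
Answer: 9664/13 ≈ 743.38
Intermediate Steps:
U(Y) = 3 - Y
h(l) = -9 + 15*l (h(l) = -9 + 3*((l - l) + 5*l) = -9 + 3*(0 + 5*l) = -9 + 3*(5*l) = -9 + 15*l)
-32*(h(U(-3))/(-13) - 15/1) + (-4 - 4)² = -32*((-9 + 15*(3 - 1*(-3)))/(-13) - 15/1) + (-4 - 4)² = -32*((-9 + 15*(3 + 3))*(-1/13) - 15*1) + (-8)² = -32*((-9 + 15*6)*(-1/13) - 15) + 64 = -32*((-9 + 90)*(-1/13) - 15) + 64 = -32*(81*(-1/13) - 15) + 64 = -32*(-81/13 - 15) + 64 = -32*(-276/13) + 64 = 8832/13 + 64 = 9664/13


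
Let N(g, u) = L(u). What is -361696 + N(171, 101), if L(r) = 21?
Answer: -361675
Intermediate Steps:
N(g, u) = 21
-361696 + N(171, 101) = -361696 + 21 = -361675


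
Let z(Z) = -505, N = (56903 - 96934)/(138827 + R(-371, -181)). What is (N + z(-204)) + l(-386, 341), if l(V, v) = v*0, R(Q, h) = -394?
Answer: -69948696/138433 ≈ -505.29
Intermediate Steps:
l(V, v) = 0
N = -40031/138433 (N = (56903 - 96934)/(138827 - 394) = -40031/138433 ≈ -0.28917)
(N + z(-204)) + l(-386, 341) = (-40031/138433 - 505) + 0 = -69948696/138433 + 0 = -69948696/138433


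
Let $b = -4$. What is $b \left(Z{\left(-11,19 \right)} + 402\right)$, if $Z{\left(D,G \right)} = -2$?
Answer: $-1600$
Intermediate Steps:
$b \left(Z{\left(-11,19 \right)} + 402\right) = - 4 \left(-2 + 402\right) = \left(-4\right) 400 = -1600$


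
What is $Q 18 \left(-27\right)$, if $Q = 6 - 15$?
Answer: $4374$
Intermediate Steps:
$Q = -9$
$Q 18 \left(-27\right) = \left(-9\right) 18 \left(-27\right) = \left(-162\right) \left(-27\right) = 4374$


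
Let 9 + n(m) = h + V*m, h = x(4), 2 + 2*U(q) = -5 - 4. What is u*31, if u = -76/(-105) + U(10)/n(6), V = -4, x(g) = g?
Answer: 172453/6090 ≈ 28.317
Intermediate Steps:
U(q) = -11/2 (U(q) = -1 + (-5 - 4)/2 = -1 + (½)*(-9) = -1 - 9/2 = -11/2)
h = 4
n(m) = -5 - 4*m (n(m) = -9 + (4 - 4*m) = -5 - 4*m)
u = 5563/6090 (u = -76/(-105) - 11/(2*(-5 - 4*6)) = -76*(-1/105) - 11/(2*(-5 - 24)) = 76/105 - 11/2/(-29) = 76/105 - 11/2*(-1/29) = 76/105 + 11/58 = 5563/6090 ≈ 0.91346)
u*31 = (5563/6090)*31 = 172453/6090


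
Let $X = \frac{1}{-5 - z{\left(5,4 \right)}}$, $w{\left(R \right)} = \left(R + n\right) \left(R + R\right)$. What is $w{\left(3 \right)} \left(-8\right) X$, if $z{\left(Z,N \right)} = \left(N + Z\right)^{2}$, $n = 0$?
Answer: $\frac{72}{43} \approx 1.6744$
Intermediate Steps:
$w{\left(R \right)} = 2 R^{2}$ ($w{\left(R \right)} = \left(R + 0\right) \left(R + R\right) = R 2 R = 2 R^{2}$)
$X = - \frac{1}{86}$ ($X = \frac{1}{-5 - \left(4 + 5\right)^{2}} = \frac{1}{-5 - 9^{2}} = \frac{1}{-5 - 81} = \frac{1}{-86} = - \frac{1}{86} \approx -0.011628$)
$w{\left(3 \right)} \left(-8\right) X = 2 \cdot 3^{2} \left(-8\right) \left(- \frac{1}{86}\right) = 2 \cdot 9 \left(-8\right) \left(- \frac{1}{86}\right) = 18 \left(-8\right) \left(- \frac{1}{86}\right) = \left(-144\right) \left(- \frac{1}{86}\right) = \frac{72}{43}$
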